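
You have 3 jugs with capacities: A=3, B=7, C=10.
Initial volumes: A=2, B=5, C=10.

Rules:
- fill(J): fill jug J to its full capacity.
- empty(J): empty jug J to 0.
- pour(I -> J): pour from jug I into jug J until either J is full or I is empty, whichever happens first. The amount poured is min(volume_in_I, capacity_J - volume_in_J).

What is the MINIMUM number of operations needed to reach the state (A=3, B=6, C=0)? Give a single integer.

Answer: 3

Derivation:
BFS from (A=2, B=5, C=10). One shortest path:
  1. fill(B) -> (A=2 B=7 C=10)
  2. empty(C) -> (A=2 B=7 C=0)
  3. pour(B -> A) -> (A=3 B=6 C=0)
Reached target in 3 moves.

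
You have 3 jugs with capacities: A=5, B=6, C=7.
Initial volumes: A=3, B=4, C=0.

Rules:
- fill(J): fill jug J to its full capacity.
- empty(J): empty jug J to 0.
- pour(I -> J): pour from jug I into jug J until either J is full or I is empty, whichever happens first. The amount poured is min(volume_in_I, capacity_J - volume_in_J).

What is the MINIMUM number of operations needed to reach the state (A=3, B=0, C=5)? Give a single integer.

Answer: 3

Derivation:
BFS from (A=3, B=4, C=0). One shortest path:
  1. fill(C) -> (A=3 B=4 C=7)
  2. pour(C -> B) -> (A=3 B=6 C=5)
  3. empty(B) -> (A=3 B=0 C=5)
Reached target in 3 moves.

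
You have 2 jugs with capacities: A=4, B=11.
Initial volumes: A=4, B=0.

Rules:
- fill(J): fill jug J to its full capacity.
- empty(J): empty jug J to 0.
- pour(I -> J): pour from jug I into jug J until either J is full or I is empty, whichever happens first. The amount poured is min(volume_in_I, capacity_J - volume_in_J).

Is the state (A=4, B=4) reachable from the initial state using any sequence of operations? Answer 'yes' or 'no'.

Answer: yes

Derivation:
BFS from (A=4, B=0):
  1. pour(A -> B) -> (A=0 B=4)
  2. fill(A) -> (A=4 B=4)
Target reached → yes.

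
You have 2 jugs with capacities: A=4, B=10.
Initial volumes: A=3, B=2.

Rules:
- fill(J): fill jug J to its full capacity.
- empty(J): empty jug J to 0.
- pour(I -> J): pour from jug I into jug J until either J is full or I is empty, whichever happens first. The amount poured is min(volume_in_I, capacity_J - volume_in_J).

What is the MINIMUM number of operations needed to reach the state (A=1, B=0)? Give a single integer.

Answer: 3

Derivation:
BFS from (A=3, B=2). One shortest path:
  1. pour(B -> A) -> (A=4 B=1)
  2. empty(A) -> (A=0 B=1)
  3. pour(B -> A) -> (A=1 B=0)
Reached target in 3 moves.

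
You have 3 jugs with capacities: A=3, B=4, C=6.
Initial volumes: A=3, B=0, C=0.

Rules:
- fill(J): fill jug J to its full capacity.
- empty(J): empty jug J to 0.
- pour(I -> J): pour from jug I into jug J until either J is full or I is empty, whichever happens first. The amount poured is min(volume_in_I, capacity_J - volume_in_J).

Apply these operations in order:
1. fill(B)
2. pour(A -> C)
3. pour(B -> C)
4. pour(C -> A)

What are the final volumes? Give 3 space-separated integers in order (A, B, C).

Answer: 3 1 3

Derivation:
Step 1: fill(B) -> (A=3 B=4 C=0)
Step 2: pour(A -> C) -> (A=0 B=4 C=3)
Step 3: pour(B -> C) -> (A=0 B=1 C=6)
Step 4: pour(C -> A) -> (A=3 B=1 C=3)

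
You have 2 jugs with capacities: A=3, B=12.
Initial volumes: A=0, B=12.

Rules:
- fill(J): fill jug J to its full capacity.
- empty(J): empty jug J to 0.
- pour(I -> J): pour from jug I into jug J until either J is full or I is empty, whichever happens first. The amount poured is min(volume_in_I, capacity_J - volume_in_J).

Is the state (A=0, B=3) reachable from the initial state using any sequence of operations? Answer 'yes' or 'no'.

Answer: yes

Derivation:
BFS from (A=0, B=12):
  1. fill(A) -> (A=3 B=12)
  2. empty(B) -> (A=3 B=0)
  3. pour(A -> B) -> (A=0 B=3)
Target reached → yes.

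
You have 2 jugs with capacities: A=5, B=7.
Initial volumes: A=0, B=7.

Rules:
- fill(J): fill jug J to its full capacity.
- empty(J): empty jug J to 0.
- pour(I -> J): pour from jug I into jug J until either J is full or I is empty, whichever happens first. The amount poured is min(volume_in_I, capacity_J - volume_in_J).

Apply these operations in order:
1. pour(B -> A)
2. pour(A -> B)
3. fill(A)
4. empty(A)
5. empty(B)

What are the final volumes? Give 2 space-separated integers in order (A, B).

Step 1: pour(B -> A) -> (A=5 B=2)
Step 2: pour(A -> B) -> (A=0 B=7)
Step 3: fill(A) -> (A=5 B=7)
Step 4: empty(A) -> (A=0 B=7)
Step 5: empty(B) -> (A=0 B=0)

Answer: 0 0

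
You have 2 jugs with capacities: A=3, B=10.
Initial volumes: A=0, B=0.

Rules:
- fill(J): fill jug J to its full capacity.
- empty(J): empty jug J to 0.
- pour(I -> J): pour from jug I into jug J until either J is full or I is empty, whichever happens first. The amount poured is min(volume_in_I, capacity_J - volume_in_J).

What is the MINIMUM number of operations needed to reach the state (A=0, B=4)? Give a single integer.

Answer: 5

Derivation:
BFS from (A=0, B=0). One shortest path:
  1. fill(B) -> (A=0 B=10)
  2. pour(B -> A) -> (A=3 B=7)
  3. empty(A) -> (A=0 B=7)
  4. pour(B -> A) -> (A=3 B=4)
  5. empty(A) -> (A=0 B=4)
Reached target in 5 moves.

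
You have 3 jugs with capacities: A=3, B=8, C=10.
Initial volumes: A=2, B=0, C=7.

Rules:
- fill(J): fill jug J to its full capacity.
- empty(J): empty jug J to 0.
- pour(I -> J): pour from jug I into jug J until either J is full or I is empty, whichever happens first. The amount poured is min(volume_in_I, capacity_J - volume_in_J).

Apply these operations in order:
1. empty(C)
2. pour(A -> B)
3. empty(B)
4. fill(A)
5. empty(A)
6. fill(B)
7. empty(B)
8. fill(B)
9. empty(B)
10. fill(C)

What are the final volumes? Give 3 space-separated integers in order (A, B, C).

Step 1: empty(C) -> (A=2 B=0 C=0)
Step 2: pour(A -> B) -> (A=0 B=2 C=0)
Step 3: empty(B) -> (A=0 B=0 C=0)
Step 4: fill(A) -> (A=3 B=0 C=0)
Step 5: empty(A) -> (A=0 B=0 C=0)
Step 6: fill(B) -> (A=0 B=8 C=0)
Step 7: empty(B) -> (A=0 B=0 C=0)
Step 8: fill(B) -> (A=0 B=8 C=0)
Step 9: empty(B) -> (A=0 B=0 C=0)
Step 10: fill(C) -> (A=0 B=0 C=10)

Answer: 0 0 10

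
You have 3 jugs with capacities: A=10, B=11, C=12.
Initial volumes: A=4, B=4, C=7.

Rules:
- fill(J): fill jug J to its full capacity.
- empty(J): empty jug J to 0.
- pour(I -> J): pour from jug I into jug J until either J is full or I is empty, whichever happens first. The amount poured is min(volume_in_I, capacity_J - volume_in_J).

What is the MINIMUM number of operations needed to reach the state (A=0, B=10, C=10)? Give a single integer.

Answer: 4

Derivation:
BFS from (A=4, B=4, C=7). One shortest path:
  1. fill(C) -> (A=4 B=4 C=12)
  2. pour(B -> A) -> (A=8 B=0 C=12)
  3. pour(C -> A) -> (A=10 B=0 C=10)
  4. pour(A -> B) -> (A=0 B=10 C=10)
Reached target in 4 moves.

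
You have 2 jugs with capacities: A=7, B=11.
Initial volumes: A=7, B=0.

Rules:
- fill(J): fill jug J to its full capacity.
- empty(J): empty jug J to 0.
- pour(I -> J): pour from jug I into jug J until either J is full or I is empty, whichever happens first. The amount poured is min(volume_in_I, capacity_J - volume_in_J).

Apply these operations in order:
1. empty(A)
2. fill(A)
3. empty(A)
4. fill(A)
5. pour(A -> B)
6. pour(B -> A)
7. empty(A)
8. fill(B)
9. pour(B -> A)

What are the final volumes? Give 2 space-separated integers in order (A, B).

Step 1: empty(A) -> (A=0 B=0)
Step 2: fill(A) -> (A=7 B=0)
Step 3: empty(A) -> (A=0 B=0)
Step 4: fill(A) -> (A=7 B=0)
Step 5: pour(A -> B) -> (A=0 B=7)
Step 6: pour(B -> A) -> (A=7 B=0)
Step 7: empty(A) -> (A=0 B=0)
Step 8: fill(B) -> (A=0 B=11)
Step 9: pour(B -> A) -> (A=7 B=4)

Answer: 7 4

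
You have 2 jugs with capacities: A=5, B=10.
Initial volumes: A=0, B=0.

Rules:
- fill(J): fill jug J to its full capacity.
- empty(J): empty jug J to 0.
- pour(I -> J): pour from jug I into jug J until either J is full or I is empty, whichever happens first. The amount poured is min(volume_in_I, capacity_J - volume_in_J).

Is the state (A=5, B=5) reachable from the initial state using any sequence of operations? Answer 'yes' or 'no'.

Answer: yes

Derivation:
BFS from (A=0, B=0):
  1. fill(B) -> (A=0 B=10)
  2. pour(B -> A) -> (A=5 B=5)
Target reached → yes.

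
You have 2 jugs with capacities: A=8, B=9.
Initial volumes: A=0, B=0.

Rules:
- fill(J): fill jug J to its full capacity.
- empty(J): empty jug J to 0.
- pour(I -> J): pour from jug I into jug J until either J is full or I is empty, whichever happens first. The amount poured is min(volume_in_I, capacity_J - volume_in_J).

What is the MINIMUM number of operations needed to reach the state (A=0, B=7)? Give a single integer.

Answer: 6

Derivation:
BFS from (A=0, B=0). One shortest path:
  1. fill(A) -> (A=8 B=0)
  2. pour(A -> B) -> (A=0 B=8)
  3. fill(A) -> (A=8 B=8)
  4. pour(A -> B) -> (A=7 B=9)
  5. empty(B) -> (A=7 B=0)
  6. pour(A -> B) -> (A=0 B=7)
Reached target in 6 moves.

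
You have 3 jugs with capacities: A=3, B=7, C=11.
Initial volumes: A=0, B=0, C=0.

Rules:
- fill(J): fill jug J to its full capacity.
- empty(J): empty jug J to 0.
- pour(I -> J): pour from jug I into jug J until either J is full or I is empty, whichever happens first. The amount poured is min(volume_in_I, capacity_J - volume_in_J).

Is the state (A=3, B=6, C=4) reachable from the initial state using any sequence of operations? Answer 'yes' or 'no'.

Answer: yes

Derivation:
BFS from (A=0, B=0, C=0):
  1. fill(A) -> (A=3 B=0 C=0)
  2. fill(B) -> (A=3 B=7 C=0)
  3. pour(B -> C) -> (A=3 B=0 C=7)
  4. pour(A -> B) -> (A=0 B=3 C=7)
  5. fill(A) -> (A=3 B=3 C=7)
  6. pour(A -> B) -> (A=0 B=6 C=7)
  7. pour(C -> A) -> (A=3 B=6 C=4)
Target reached → yes.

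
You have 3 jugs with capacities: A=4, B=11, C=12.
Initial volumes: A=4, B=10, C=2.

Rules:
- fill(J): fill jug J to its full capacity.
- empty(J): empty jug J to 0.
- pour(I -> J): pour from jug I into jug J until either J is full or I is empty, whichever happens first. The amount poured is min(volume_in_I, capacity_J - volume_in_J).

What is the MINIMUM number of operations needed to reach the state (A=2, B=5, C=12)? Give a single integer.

BFS from (A=4, B=10, C=2). One shortest path:
  1. empty(A) -> (A=0 B=10 C=2)
  2. pour(B -> A) -> (A=4 B=6 C=2)
  3. empty(A) -> (A=0 B=6 C=2)
  4. pour(C -> A) -> (A=2 B=6 C=0)
  5. pour(B -> C) -> (A=2 B=0 C=6)
  6. fill(B) -> (A=2 B=11 C=6)
  7. pour(B -> C) -> (A=2 B=5 C=12)
Reached target in 7 moves.

Answer: 7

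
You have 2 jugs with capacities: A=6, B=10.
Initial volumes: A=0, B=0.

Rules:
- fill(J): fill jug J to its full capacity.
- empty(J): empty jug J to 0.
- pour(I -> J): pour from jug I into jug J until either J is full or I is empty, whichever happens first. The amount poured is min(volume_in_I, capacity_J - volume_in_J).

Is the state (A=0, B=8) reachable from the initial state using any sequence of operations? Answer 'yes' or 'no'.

BFS from (A=0, B=0):
  1. fill(B) -> (A=0 B=10)
  2. pour(B -> A) -> (A=6 B=4)
  3. empty(A) -> (A=0 B=4)
  4. pour(B -> A) -> (A=4 B=0)
  5. fill(B) -> (A=4 B=10)
  6. pour(B -> A) -> (A=6 B=8)
  7. empty(A) -> (A=0 B=8)
Target reached → yes.

Answer: yes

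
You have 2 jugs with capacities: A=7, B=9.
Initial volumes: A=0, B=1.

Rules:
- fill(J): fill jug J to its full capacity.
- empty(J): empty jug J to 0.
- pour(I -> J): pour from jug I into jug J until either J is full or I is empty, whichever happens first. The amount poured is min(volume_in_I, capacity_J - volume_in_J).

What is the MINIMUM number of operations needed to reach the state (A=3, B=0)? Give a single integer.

BFS from (A=0, B=1). One shortest path:
  1. pour(B -> A) -> (A=1 B=0)
  2. fill(B) -> (A=1 B=9)
  3. pour(B -> A) -> (A=7 B=3)
  4. empty(A) -> (A=0 B=3)
  5. pour(B -> A) -> (A=3 B=0)
Reached target in 5 moves.

Answer: 5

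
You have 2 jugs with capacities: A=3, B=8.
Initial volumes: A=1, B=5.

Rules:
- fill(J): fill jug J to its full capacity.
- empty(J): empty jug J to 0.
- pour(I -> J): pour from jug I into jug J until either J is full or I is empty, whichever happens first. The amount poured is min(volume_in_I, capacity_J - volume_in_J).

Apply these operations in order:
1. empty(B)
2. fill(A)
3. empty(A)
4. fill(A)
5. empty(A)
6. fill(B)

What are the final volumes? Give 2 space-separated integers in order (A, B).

Answer: 0 8

Derivation:
Step 1: empty(B) -> (A=1 B=0)
Step 2: fill(A) -> (A=3 B=0)
Step 3: empty(A) -> (A=0 B=0)
Step 4: fill(A) -> (A=3 B=0)
Step 5: empty(A) -> (A=0 B=0)
Step 6: fill(B) -> (A=0 B=8)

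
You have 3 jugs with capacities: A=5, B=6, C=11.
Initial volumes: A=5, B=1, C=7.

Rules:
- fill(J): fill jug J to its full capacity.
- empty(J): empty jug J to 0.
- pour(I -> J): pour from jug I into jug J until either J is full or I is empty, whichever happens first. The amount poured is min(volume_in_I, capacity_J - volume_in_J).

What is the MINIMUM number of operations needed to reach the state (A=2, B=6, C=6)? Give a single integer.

BFS from (A=5, B=1, C=7). One shortest path:
  1. empty(A) -> (A=0 B=1 C=7)
  2. pour(C -> B) -> (A=0 B=6 C=2)
  3. pour(C -> A) -> (A=2 B=6 C=0)
  4. pour(B -> C) -> (A=2 B=0 C=6)
  5. fill(B) -> (A=2 B=6 C=6)
Reached target in 5 moves.

Answer: 5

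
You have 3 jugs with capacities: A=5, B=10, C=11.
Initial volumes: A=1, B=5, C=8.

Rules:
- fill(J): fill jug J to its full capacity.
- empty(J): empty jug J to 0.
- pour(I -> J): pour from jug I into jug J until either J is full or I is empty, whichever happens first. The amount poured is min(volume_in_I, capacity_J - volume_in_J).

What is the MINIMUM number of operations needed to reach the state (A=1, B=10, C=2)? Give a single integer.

BFS from (A=1, B=5, C=8). One shortest path:
  1. pour(B -> C) -> (A=1 B=2 C=11)
  2. empty(C) -> (A=1 B=2 C=0)
  3. pour(B -> C) -> (A=1 B=0 C=2)
  4. fill(B) -> (A=1 B=10 C=2)
Reached target in 4 moves.

Answer: 4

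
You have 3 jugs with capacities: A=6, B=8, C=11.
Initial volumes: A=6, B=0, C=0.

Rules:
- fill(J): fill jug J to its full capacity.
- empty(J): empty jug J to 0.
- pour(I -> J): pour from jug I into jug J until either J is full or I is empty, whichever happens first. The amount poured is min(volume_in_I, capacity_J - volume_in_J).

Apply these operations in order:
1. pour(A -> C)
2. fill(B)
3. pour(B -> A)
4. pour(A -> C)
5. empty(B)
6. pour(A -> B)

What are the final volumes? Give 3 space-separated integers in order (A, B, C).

Answer: 0 1 11

Derivation:
Step 1: pour(A -> C) -> (A=0 B=0 C=6)
Step 2: fill(B) -> (A=0 B=8 C=6)
Step 3: pour(B -> A) -> (A=6 B=2 C=6)
Step 4: pour(A -> C) -> (A=1 B=2 C=11)
Step 5: empty(B) -> (A=1 B=0 C=11)
Step 6: pour(A -> B) -> (A=0 B=1 C=11)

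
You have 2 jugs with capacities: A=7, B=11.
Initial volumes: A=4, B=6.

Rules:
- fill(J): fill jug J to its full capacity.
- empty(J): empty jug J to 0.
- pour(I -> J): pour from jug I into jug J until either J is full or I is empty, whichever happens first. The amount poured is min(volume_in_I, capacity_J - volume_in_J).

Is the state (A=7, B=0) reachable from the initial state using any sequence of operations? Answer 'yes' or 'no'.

BFS from (A=4, B=6):
  1. fill(A) -> (A=7 B=6)
  2. empty(B) -> (A=7 B=0)
Target reached → yes.

Answer: yes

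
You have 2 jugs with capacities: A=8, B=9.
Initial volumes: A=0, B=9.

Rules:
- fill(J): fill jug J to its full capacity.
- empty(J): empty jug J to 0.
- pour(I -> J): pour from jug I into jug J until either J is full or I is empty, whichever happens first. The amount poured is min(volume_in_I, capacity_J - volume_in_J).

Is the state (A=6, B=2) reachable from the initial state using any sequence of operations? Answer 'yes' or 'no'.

BFS explored all 34 reachable states.
Reachable set includes: (0,0), (0,1), (0,2), (0,3), (0,4), (0,5), (0,6), (0,7), (0,8), (0,9), (1,0), (1,9) ...
Target (A=6, B=2) not in reachable set → no.

Answer: no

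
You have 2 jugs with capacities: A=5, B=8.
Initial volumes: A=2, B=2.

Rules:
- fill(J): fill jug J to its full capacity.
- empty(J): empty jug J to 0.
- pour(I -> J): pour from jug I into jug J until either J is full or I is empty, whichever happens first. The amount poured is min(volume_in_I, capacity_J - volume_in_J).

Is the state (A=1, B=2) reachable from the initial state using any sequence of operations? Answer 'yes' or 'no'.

Answer: no

Derivation:
BFS explored all 27 reachable states.
Reachable set includes: (0,0), (0,1), (0,2), (0,3), (0,4), (0,5), (0,6), (0,7), (0,8), (1,0), (1,8), (2,0) ...
Target (A=1, B=2) not in reachable set → no.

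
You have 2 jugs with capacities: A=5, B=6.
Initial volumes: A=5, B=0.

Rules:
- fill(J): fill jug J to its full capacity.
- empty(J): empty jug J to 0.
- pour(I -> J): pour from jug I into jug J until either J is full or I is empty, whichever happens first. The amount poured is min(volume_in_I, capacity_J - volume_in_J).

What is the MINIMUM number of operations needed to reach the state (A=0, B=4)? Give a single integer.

BFS from (A=5, B=0). One shortest path:
  1. pour(A -> B) -> (A=0 B=5)
  2. fill(A) -> (A=5 B=5)
  3. pour(A -> B) -> (A=4 B=6)
  4. empty(B) -> (A=4 B=0)
  5. pour(A -> B) -> (A=0 B=4)
Reached target in 5 moves.

Answer: 5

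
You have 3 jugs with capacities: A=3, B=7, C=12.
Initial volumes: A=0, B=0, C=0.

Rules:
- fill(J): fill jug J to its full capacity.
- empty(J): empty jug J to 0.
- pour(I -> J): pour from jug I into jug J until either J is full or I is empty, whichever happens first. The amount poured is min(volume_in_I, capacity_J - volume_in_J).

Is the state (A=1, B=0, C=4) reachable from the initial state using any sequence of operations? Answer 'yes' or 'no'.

BFS from (A=0, B=0, C=0):
  1. fill(A) -> (A=3 B=0 C=0)
  2. fill(B) -> (A=3 B=7 C=0)
  3. pour(A -> C) -> (A=0 B=7 C=3)
  4. pour(B -> C) -> (A=0 B=0 C=10)
  5. fill(B) -> (A=0 B=7 C=10)
  6. pour(B -> A) -> (A=3 B=4 C=10)
  7. pour(A -> C) -> (A=1 B=4 C=12)
  8. empty(C) -> (A=1 B=4 C=0)
  9. pour(B -> C) -> (A=1 B=0 C=4)
Target reached → yes.

Answer: yes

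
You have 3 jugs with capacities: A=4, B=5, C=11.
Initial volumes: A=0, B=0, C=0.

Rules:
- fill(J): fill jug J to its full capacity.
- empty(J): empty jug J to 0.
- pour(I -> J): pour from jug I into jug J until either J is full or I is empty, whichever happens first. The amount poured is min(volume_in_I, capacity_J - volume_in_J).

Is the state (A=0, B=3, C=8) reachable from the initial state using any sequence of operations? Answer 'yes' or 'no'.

Answer: yes

Derivation:
BFS from (A=0, B=0, C=0):
  1. fill(C) -> (A=0 B=0 C=11)
  2. pour(C -> A) -> (A=4 B=0 C=7)
  3. pour(A -> B) -> (A=0 B=4 C=7)
  4. pour(C -> A) -> (A=4 B=4 C=3)
  5. pour(A -> B) -> (A=3 B=5 C=3)
  6. pour(B -> C) -> (A=3 B=0 C=8)
  7. pour(A -> B) -> (A=0 B=3 C=8)
Target reached → yes.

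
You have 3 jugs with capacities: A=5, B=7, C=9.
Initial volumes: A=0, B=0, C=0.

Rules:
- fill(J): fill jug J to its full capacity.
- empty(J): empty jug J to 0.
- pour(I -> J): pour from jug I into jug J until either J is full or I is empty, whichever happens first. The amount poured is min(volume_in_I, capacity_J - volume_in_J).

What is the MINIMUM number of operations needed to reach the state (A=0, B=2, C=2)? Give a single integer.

BFS from (A=0, B=0, C=0). One shortest path:
  1. fill(C) -> (A=0 B=0 C=9)
  2. pour(C -> B) -> (A=0 B=7 C=2)
  3. pour(B -> A) -> (A=5 B=2 C=2)
  4. empty(A) -> (A=0 B=2 C=2)
Reached target in 4 moves.

Answer: 4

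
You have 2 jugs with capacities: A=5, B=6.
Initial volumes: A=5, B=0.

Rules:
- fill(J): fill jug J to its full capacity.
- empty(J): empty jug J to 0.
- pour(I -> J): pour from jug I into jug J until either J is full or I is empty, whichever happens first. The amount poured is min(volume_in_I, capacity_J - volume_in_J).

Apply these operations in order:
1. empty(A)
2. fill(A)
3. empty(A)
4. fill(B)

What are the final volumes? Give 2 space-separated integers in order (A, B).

Step 1: empty(A) -> (A=0 B=0)
Step 2: fill(A) -> (A=5 B=0)
Step 3: empty(A) -> (A=0 B=0)
Step 4: fill(B) -> (A=0 B=6)

Answer: 0 6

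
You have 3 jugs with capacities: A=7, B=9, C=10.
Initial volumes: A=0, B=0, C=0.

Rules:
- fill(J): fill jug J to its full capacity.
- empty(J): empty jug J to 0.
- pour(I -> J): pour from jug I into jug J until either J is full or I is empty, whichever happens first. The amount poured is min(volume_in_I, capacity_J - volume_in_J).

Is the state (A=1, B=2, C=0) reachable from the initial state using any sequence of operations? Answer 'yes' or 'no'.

Answer: yes

Derivation:
BFS from (A=0, B=0, C=0):
  1. fill(C) -> (A=0 B=0 C=10)
  2. pour(C -> B) -> (A=0 B=9 C=1)
  3. pour(B -> A) -> (A=7 B=2 C=1)
  4. empty(A) -> (A=0 B=2 C=1)
  5. pour(C -> A) -> (A=1 B=2 C=0)
Target reached → yes.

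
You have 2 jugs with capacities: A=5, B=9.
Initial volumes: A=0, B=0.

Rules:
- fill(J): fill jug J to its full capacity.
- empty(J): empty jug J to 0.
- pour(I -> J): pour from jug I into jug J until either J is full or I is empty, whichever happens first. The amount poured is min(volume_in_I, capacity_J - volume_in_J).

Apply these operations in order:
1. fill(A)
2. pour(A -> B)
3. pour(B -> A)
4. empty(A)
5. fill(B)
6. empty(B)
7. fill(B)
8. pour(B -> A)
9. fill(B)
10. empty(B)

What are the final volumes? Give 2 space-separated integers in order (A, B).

Answer: 5 0

Derivation:
Step 1: fill(A) -> (A=5 B=0)
Step 2: pour(A -> B) -> (A=0 B=5)
Step 3: pour(B -> A) -> (A=5 B=0)
Step 4: empty(A) -> (A=0 B=0)
Step 5: fill(B) -> (A=0 B=9)
Step 6: empty(B) -> (A=0 B=0)
Step 7: fill(B) -> (A=0 B=9)
Step 8: pour(B -> A) -> (A=5 B=4)
Step 9: fill(B) -> (A=5 B=9)
Step 10: empty(B) -> (A=5 B=0)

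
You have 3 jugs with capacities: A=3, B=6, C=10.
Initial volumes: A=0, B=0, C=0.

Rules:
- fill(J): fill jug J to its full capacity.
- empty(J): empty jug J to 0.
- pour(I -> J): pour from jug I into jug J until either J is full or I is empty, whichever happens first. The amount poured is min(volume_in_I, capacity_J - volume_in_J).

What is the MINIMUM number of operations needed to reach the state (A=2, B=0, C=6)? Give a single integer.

Answer: 8

Derivation:
BFS from (A=0, B=0, C=0). One shortest path:
  1. fill(B) -> (A=0 B=6 C=0)
  2. pour(B -> C) -> (A=0 B=0 C=6)
  3. fill(B) -> (A=0 B=6 C=6)
  4. pour(B -> C) -> (A=0 B=2 C=10)
  5. empty(C) -> (A=0 B=2 C=0)
  6. pour(B -> A) -> (A=2 B=0 C=0)
  7. fill(B) -> (A=2 B=6 C=0)
  8. pour(B -> C) -> (A=2 B=0 C=6)
Reached target in 8 moves.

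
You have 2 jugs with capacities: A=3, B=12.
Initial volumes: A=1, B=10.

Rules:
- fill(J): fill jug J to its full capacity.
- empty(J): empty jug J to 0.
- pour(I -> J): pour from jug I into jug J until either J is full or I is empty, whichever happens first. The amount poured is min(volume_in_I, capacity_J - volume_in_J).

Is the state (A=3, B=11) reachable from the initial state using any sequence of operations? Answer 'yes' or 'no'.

Answer: yes

Derivation:
BFS from (A=1, B=10):
  1. pour(A -> B) -> (A=0 B=11)
  2. fill(A) -> (A=3 B=11)
Target reached → yes.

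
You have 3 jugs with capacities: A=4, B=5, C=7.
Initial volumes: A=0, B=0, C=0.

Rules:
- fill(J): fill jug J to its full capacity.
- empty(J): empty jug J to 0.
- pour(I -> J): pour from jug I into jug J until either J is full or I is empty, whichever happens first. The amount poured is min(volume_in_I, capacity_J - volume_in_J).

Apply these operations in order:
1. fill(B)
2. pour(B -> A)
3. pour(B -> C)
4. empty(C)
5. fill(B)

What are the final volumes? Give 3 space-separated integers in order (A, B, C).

Answer: 4 5 0

Derivation:
Step 1: fill(B) -> (A=0 B=5 C=0)
Step 2: pour(B -> A) -> (A=4 B=1 C=0)
Step 3: pour(B -> C) -> (A=4 B=0 C=1)
Step 4: empty(C) -> (A=4 B=0 C=0)
Step 5: fill(B) -> (A=4 B=5 C=0)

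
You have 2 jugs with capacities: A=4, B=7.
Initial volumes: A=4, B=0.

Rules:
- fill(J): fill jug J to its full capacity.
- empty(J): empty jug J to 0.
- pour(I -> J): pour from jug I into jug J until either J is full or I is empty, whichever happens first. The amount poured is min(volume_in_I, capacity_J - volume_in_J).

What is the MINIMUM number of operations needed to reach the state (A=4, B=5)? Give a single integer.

Answer: 8

Derivation:
BFS from (A=4, B=0). One shortest path:
  1. pour(A -> B) -> (A=0 B=4)
  2. fill(A) -> (A=4 B=4)
  3. pour(A -> B) -> (A=1 B=7)
  4. empty(B) -> (A=1 B=0)
  5. pour(A -> B) -> (A=0 B=1)
  6. fill(A) -> (A=4 B=1)
  7. pour(A -> B) -> (A=0 B=5)
  8. fill(A) -> (A=4 B=5)
Reached target in 8 moves.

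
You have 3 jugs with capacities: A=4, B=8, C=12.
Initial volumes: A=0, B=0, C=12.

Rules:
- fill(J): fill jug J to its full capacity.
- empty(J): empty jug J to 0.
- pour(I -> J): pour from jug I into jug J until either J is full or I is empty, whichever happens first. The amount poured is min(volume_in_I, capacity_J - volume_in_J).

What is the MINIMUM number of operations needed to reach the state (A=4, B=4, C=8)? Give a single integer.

Answer: 3

Derivation:
BFS from (A=0, B=0, C=12). One shortest path:
  1. fill(A) -> (A=4 B=0 C=12)
  2. pour(A -> B) -> (A=0 B=4 C=12)
  3. pour(C -> A) -> (A=4 B=4 C=8)
Reached target in 3 moves.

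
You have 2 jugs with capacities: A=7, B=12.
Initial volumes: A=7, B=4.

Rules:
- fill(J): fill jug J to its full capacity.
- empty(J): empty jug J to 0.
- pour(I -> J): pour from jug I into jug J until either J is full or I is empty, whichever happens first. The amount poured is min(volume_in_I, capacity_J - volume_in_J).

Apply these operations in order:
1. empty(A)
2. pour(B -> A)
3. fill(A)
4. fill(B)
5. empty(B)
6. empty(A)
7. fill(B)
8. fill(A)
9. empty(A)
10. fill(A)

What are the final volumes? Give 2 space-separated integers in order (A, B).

Step 1: empty(A) -> (A=0 B=4)
Step 2: pour(B -> A) -> (A=4 B=0)
Step 3: fill(A) -> (A=7 B=0)
Step 4: fill(B) -> (A=7 B=12)
Step 5: empty(B) -> (A=7 B=0)
Step 6: empty(A) -> (A=0 B=0)
Step 7: fill(B) -> (A=0 B=12)
Step 8: fill(A) -> (A=7 B=12)
Step 9: empty(A) -> (A=0 B=12)
Step 10: fill(A) -> (A=7 B=12)

Answer: 7 12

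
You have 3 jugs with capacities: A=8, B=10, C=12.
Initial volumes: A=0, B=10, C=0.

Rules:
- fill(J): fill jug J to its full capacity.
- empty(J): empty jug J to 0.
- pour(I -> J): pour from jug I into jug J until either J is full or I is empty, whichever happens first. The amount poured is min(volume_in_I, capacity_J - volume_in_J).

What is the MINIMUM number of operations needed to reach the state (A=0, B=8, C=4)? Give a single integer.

Answer: 4

Derivation:
BFS from (A=0, B=10, C=0). One shortest path:
  1. empty(B) -> (A=0 B=0 C=0)
  2. fill(C) -> (A=0 B=0 C=12)
  3. pour(C -> A) -> (A=8 B=0 C=4)
  4. pour(A -> B) -> (A=0 B=8 C=4)
Reached target in 4 moves.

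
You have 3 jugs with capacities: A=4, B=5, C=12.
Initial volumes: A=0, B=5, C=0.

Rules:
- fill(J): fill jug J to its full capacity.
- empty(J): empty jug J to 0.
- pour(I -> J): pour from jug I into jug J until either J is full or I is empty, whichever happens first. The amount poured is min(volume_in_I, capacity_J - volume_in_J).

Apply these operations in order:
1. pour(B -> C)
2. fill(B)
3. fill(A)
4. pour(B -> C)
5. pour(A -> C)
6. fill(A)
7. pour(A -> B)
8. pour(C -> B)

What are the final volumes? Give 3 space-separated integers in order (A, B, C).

Answer: 0 5 11

Derivation:
Step 1: pour(B -> C) -> (A=0 B=0 C=5)
Step 2: fill(B) -> (A=0 B=5 C=5)
Step 3: fill(A) -> (A=4 B=5 C=5)
Step 4: pour(B -> C) -> (A=4 B=0 C=10)
Step 5: pour(A -> C) -> (A=2 B=0 C=12)
Step 6: fill(A) -> (A=4 B=0 C=12)
Step 7: pour(A -> B) -> (A=0 B=4 C=12)
Step 8: pour(C -> B) -> (A=0 B=5 C=11)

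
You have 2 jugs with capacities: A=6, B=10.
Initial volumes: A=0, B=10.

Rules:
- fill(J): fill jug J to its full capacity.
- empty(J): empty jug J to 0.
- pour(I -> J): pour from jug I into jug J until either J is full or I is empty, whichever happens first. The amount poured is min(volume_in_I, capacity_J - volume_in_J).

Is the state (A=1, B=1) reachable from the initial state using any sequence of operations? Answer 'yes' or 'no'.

Answer: no

Derivation:
BFS explored all 16 reachable states.
Reachable set includes: (0,0), (0,2), (0,4), (0,6), (0,8), (0,10), (2,0), (2,10), (4,0), (4,10), (6,0), (6,2) ...
Target (A=1, B=1) not in reachable set → no.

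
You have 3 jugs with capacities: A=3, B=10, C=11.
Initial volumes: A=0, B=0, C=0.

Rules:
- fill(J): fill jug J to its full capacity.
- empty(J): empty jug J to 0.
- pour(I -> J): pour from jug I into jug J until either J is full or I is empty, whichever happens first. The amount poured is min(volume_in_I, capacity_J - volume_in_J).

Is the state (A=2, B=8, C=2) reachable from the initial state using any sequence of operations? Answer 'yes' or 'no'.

BFS explored all 348 reachable states.
Reachable set includes: (0,0,0), (0,0,1), (0,0,2), (0,0,3), (0,0,4), (0,0,5), (0,0,6), (0,0,7), (0,0,8), (0,0,9), (0,0,10), (0,0,11) ...
Target (A=2, B=8, C=2) not in reachable set → no.

Answer: no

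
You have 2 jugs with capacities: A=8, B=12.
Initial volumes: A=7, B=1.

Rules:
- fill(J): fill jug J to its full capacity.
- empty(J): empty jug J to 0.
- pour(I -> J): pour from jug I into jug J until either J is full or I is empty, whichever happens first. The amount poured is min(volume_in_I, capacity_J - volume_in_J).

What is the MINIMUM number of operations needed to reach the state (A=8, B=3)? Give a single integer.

Answer: 4

Derivation:
BFS from (A=7, B=1). One shortest path:
  1. fill(B) -> (A=7 B=12)
  2. pour(B -> A) -> (A=8 B=11)
  3. empty(A) -> (A=0 B=11)
  4. pour(B -> A) -> (A=8 B=3)
Reached target in 4 moves.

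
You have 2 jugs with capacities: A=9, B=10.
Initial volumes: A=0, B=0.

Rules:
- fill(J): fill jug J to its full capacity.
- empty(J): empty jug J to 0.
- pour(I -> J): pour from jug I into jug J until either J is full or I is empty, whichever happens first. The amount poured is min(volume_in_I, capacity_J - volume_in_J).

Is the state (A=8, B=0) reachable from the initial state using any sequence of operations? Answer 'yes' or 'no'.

Answer: yes

Derivation:
BFS from (A=0, B=0):
  1. fill(A) -> (A=9 B=0)
  2. pour(A -> B) -> (A=0 B=9)
  3. fill(A) -> (A=9 B=9)
  4. pour(A -> B) -> (A=8 B=10)
  5. empty(B) -> (A=8 B=0)
Target reached → yes.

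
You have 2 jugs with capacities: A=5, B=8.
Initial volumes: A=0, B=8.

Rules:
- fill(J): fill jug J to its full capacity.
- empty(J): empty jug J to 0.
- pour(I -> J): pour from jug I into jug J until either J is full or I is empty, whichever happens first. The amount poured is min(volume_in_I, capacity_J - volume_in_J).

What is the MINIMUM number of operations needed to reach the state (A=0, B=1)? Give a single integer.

BFS from (A=0, B=8). One shortest path:
  1. pour(B -> A) -> (A=5 B=3)
  2. empty(A) -> (A=0 B=3)
  3. pour(B -> A) -> (A=3 B=0)
  4. fill(B) -> (A=3 B=8)
  5. pour(B -> A) -> (A=5 B=6)
  6. empty(A) -> (A=0 B=6)
  7. pour(B -> A) -> (A=5 B=1)
  8. empty(A) -> (A=0 B=1)
Reached target in 8 moves.

Answer: 8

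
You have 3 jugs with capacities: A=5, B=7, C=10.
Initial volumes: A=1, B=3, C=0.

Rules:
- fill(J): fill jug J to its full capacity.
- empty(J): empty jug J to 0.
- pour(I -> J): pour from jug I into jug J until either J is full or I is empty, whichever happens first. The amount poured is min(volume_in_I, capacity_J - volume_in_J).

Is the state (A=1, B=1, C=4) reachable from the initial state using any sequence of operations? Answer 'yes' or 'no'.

Answer: no

Derivation:
BFS explored all 312 reachable states.
Reachable set includes: (0,0,0), (0,0,1), (0,0,2), (0,0,3), (0,0,4), (0,0,5), (0,0,6), (0,0,7), (0,0,8), (0,0,9), (0,0,10), (0,1,0) ...
Target (A=1, B=1, C=4) not in reachable set → no.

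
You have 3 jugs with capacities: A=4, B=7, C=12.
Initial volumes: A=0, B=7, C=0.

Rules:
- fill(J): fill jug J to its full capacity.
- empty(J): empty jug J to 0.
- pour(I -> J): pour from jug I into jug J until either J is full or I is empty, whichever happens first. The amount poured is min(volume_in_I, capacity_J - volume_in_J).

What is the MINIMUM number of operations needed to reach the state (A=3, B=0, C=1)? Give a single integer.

BFS from (A=0, B=7, C=0). One shortest path:
  1. fill(A) -> (A=4 B=7 C=0)
  2. pour(A -> C) -> (A=0 B=7 C=4)
  3. pour(B -> A) -> (A=4 B=3 C=4)
  4. pour(A -> C) -> (A=0 B=3 C=8)
  5. pour(B -> A) -> (A=3 B=0 C=8)
  6. pour(C -> B) -> (A=3 B=7 C=1)
  7. empty(B) -> (A=3 B=0 C=1)
Reached target in 7 moves.

Answer: 7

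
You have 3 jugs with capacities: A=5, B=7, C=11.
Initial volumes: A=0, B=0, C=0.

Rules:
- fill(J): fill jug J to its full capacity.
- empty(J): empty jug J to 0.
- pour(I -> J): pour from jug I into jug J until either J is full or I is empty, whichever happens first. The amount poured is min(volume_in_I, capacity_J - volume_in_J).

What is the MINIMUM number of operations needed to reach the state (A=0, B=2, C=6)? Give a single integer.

BFS from (A=0, B=0, C=0). One shortest path:
  1. fill(B) -> (A=0 B=7 C=0)
  2. fill(C) -> (A=0 B=7 C=11)
  3. pour(B -> A) -> (A=5 B=2 C=11)
  4. empty(A) -> (A=0 B=2 C=11)
  5. pour(C -> A) -> (A=5 B=2 C=6)
  6. empty(A) -> (A=0 B=2 C=6)
Reached target in 6 moves.

Answer: 6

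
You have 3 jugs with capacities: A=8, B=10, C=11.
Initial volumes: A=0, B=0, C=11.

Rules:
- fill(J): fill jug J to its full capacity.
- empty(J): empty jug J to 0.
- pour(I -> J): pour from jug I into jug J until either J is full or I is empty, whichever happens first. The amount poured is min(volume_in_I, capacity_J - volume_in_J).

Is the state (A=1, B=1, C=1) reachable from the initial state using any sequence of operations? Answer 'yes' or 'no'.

Answer: no

Derivation:
BFS explored all 558 reachable states.
Reachable set includes: (0,0,0), (0,0,1), (0,0,2), (0,0,3), (0,0,4), (0,0,5), (0,0,6), (0,0,7), (0,0,8), (0,0,9), (0,0,10), (0,0,11) ...
Target (A=1, B=1, C=1) not in reachable set → no.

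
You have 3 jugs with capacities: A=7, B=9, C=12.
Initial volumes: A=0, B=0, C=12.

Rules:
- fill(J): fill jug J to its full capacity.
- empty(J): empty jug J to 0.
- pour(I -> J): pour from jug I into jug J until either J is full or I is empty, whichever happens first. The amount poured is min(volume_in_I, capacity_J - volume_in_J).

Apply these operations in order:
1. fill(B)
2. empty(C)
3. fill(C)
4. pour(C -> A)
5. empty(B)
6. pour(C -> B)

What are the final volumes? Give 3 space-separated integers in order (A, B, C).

Answer: 7 5 0

Derivation:
Step 1: fill(B) -> (A=0 B=9 C=12)
Step 2: empty(C) -> (A=0 B=9 C=0)
Step 3: fill(C) -> (A=0 B=9 C=12)
Step 4: pour(C -> A) -> (A=7 B=9 C=5)
Step 5: empty(B) -> (A=7 B=0 C=5)
Step 6: pour(C -> B) -> (A=7 B=5 C=0)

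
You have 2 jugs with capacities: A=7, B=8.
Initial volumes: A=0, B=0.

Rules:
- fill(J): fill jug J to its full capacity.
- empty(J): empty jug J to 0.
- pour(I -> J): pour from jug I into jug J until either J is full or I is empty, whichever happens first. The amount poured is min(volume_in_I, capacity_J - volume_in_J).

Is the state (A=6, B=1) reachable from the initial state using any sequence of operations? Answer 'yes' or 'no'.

Answer: no

Derivation:
BFS explored all 30 reachable states.
Reachable set includes: (0,0), (0,1), (0,2), (0,3), (0,4), (0,5), (0,6), (0,7), (0,8), (1,0), (1,8), (2,0) ...
Target (A=6, B=1) not in reachable set → no.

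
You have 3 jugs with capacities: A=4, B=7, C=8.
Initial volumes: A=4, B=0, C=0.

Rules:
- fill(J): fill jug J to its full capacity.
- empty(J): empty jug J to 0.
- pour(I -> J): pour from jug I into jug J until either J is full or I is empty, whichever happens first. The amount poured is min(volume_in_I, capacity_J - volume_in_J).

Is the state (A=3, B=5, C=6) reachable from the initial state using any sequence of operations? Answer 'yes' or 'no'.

BFS explored all 234 reachable states.
Reachable set includes: (0,0,0), (0,0,1), (0,0,2), (0,0,3), (0,0,4), (0,0,5), (0,0,6), (0,0,7), (0,0,8), (0,1,0), (0,1,1), (0,1,2) ...
Target (A=3, B=5, C=6) not in reachable set → no.

Answer: no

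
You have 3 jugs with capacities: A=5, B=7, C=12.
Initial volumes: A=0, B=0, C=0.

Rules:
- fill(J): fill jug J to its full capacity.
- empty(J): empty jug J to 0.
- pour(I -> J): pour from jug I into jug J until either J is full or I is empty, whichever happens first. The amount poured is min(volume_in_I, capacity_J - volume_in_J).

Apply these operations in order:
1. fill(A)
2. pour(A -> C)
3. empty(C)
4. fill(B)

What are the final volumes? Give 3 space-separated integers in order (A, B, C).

Step 1: fill(A) -> (A=5 B=0 C=0)
Step 2: pour(A -> C) -> (A=0 B=0 C=5)
Step 3: empty(C) -> (A=0 B=0 C=0)
Step 4: fill(B) -> (A=0 B=7 C=0)

Answer: 0 7 0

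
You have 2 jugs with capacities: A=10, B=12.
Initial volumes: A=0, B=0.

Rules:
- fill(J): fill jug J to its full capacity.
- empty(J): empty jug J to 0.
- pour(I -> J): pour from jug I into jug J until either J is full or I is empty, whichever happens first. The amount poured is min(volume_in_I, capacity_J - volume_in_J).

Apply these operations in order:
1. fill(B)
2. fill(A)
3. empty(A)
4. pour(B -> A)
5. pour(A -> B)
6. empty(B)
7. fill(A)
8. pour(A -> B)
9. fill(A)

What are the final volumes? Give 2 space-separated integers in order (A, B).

Answer: 10 10

Derivation:
Step 1: fill(B) -> (A=0 B=12)
Step 2: fill(A) -> (A=10 B=12)
Step 3: empty(A) -> (A=0 B=12)
Step 4: pour(B -> A) -> (A=10 B=2)
Step 5: pour(A -> B) -> (A=0 B=12)
Step 6: empty(B) -> (A=0 B=0)
Step 7: fill(A) -> (A=10 B=0)
Step 8: pour(A -> B) -> (A=0 B=10)
Step 9: fill(A) -> (A=10 B=10)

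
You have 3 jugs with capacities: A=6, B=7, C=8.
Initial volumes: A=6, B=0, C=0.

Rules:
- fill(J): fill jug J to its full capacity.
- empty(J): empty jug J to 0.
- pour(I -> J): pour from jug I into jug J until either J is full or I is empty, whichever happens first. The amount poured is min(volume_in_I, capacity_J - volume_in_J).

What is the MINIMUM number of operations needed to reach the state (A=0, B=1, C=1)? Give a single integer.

Answer: 5

Derivation:
BFS from (A=6, B=0, C=0). One shortest path:
  1. empty(A) -> (A=0 B=0 C=0)
  2. fill(C) -> (A=0 B=0 C=8)
  3. pour(C -> B) -> (A=0 B=7 C=1)
  4. pour(B -> A) -> (A=6 B=1 C=1)
  5. empty(A) -> (A=0 B=1 C=1)
Reached target in 5 moves.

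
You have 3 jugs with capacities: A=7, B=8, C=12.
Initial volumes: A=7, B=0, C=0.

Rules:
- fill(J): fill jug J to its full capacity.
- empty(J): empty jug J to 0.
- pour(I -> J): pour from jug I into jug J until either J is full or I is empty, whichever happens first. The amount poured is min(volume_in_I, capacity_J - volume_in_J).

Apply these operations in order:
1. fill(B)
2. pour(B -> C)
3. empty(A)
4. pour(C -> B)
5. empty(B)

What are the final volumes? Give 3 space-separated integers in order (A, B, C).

Answer: 0 0 0

Derivation:
Step 1: fill(B) -> (A=7 B=8 C=0)
Step 2: pour(B -> C) -> (A=7 B=0 C=8)
Step 3: empty(A) -> (A=0 B=0 C=8)
Step 4: pour(C -> B) -> (A=0 B=8 C=0)
Step 5: empty(B) -> (A=0 B=0 C=0)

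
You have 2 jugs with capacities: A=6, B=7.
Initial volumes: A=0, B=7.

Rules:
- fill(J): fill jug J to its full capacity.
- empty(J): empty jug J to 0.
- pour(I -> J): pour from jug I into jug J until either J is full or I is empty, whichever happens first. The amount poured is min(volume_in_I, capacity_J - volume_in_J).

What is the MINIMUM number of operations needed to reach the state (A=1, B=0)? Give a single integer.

BFS from (A=0, B=7). One shortest path:
  1. pour(B -> A) -> (A=6 B=1)
  2. empty(A) -> (A=0 B=1)
  3. pour(B -> A) -> (A=1 B=0)
Reached target in 3 moves.

Answer: 3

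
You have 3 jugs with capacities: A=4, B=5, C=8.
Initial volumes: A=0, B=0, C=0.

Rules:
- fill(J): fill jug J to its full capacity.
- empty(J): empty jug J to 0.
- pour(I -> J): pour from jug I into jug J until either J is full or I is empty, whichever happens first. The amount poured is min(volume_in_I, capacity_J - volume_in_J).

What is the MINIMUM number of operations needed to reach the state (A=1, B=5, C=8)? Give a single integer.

BFS from (A=0, B=0, C=0). One shortest path:
  1. fill(A) -> (A=4 B=0 C=0)
  2. fill(B) -> (A=4 B=5 C=0)
  3. pour(B -> C) -> (A=4 B=0 C=5)
  4. fill(B) -> (A=4 B=5 C=5)
  5. pour(A -> C) -> (A=1 B=5 C=8)
Reached target in 5 moves.

Answer: 5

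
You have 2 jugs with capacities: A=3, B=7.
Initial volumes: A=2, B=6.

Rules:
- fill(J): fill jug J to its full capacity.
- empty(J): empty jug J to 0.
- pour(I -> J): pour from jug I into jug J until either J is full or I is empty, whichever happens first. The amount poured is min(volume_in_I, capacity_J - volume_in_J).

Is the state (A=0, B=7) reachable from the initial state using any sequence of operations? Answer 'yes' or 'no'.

Answer: yes

Derivation:
BFS from (A=2, B=6):
  1. empty(A) -> (A=0 B=6)
  2. fill(B) -> (A=0 B=7)
Target reached → yes.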